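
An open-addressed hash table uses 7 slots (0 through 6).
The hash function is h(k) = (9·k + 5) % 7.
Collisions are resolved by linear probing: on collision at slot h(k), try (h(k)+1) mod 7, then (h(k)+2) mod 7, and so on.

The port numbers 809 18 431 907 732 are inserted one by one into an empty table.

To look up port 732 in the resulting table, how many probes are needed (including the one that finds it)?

Insert 809: h=6, slot 6 empty -> index 6.
Insert 18: h=6, slot 6 occupied -> index 0.
Insert 431: h=6, slots 6,0 occupied -> index 1.
Insert 907: h=6, slots 6,0,1 occupied -> index 2.
Insert 732: h=6, slots 6,0,1,2 occupied -> index 3.
Table: [18, 431, 907, 732, —, —, 809]
Lookup 732: h=6, probe 6,0,1,2,3 → found at 3.

5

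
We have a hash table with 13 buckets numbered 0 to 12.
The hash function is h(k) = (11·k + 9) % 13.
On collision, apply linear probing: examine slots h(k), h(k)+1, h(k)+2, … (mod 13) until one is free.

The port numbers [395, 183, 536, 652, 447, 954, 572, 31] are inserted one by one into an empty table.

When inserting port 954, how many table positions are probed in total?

3

Insert 395: h=12, slot 12 empty => index 12.
Insert 183: h=7, slot 7 empty => index 7.
Insert 536: h=3, slot 3 empty => index 3.
Insert 652: h=5, slot 5 empty => index 5.
Insert 447: h=12, slot 12 occupied => index 0.
Insert 954: h=12, slots 12,0 occupied => index 1.
Insert 572: h=9, slot 9 empty => index 9.
Insert 31: h=12, slots 12,0,1 occupied => index 2.
Table: [447, 954, 31, 536, ., 652, ., 183, ., 572, ., ., 395]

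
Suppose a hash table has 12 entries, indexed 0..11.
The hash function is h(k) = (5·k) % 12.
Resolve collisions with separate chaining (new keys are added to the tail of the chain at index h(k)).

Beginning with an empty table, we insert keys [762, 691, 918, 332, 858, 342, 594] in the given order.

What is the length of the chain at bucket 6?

5

Insert 762: h=6, bucket 6 empty -> new chain.
Insert 691: h=11, bucket 11 empty -> new chain.
Insert 918: h=6, bucket 6 nonempty -> append to chain.
Insert 332: h=4, bucket 4 empty -> new chain.
Insert 858: h=6, bucket 6 nonempty -> append to chain.
Insert 342: h=6, bucket 6 nonempty -> append to chain.
Insert 594: h=6, bucket 6 nonempty -> append to chain.
Final buckets:
0: .
1: .
2: .
3: .
4: 332
5: .
6: 762 -> 918 -> 858 -> 342 -> 594
7: .
8: .
9: .
10: .
11: 691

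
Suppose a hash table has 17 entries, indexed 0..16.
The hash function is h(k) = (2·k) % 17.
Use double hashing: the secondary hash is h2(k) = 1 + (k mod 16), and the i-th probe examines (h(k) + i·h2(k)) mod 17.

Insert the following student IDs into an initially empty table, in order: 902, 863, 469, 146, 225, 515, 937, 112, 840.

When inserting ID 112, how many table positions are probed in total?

Insert 902: h=2, slot 2 empty → index 2.
Insert 863: h=9, slot 9 empty → index 9.
Insert 469: h=3, slot 3 empty → index 3.
Insert 146: h=3, h2=3, slot 3 occupied → index 6.
Insert 225: h=8, slot 8 empty → index 8.
Insert 515: h=10, slot 10 empty → index 10.
Insert 937: h=4, slot 4 empty → index 4.
Insert 112: h=3, h2=1, slots 3,4 occupied → index 5.
Insert 840: h=14, slot 14 empty → index 14.
Table: [—, —, 902, 469, 937, 112, 146, —, 225, 863, 515, —, —, —, 840, —, —]

3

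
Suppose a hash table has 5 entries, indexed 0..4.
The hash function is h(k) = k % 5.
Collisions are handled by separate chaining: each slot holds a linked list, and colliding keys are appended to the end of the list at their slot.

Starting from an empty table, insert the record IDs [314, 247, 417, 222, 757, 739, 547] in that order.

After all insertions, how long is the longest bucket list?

Insert 314: h=4, bucket 4 empty → new chain.
Insert 247: h=2, bucket 2 empty → new chain.
Insert 417: h=2, bucket 2 nonempty → append to chain.
Insert 222: h=2, bucket 2 nonempty → append to chain.
Insert 757: h=2, bucket 2 nonempty → append to chain.
Insert 739: h=4, bucket 4 nonempty → append to chain.
Insert 547: h=2, bucket 2 nonempty → append to chain.
Final buckets:
0: -
1: -
2: 247 -> 417 -> 222 -> 757 -> 547
3: -
4: 314 -> 739

5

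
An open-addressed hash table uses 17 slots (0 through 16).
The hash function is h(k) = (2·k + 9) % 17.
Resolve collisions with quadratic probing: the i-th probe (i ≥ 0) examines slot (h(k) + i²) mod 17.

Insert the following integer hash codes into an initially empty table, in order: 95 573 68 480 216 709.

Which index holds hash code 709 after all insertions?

8

95 hashes to 12; slot 12 is free => place at 12.
573 hashes to 16; slot 16 is free => place at 16.
68 hashes to 9; slot 9 is free => place at 9.
480 hashes to 0; slot 0 is free => place at 0.
216 hashes to 16; 16,0 taken => place at 3.
709 hashes to 16; 16,0,3 taken => place at 8.
Table: [480, ∅, ∅, 216, ∅, ∅, ∅, ∅, 709, 68, ∅, ∅, 95, ∅, ∅, ∅, 573]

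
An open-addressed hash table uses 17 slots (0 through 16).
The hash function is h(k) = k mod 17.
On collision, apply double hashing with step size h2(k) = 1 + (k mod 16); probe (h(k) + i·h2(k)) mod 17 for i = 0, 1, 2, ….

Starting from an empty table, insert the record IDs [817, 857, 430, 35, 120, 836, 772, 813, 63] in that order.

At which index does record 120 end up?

10

817: h=1 => slot 1
857: h=7 => slot 7
430: h=5 => slot 5
35: h=1, h2=4, probe 1,5,9 => slot 9
120: h=1, h2=9, probe 1,10 => slot 10
836: h=3 => slot 3
772: h=7, h2=5, probe 7,12 => slot 12
813: h=14 => slot 14
63: h=12, h2=16, probe 12,11 => slot 11
Table: [—, 817, —, 836, —, 430, —, 857, —, 35, 120, 63, 772, —, 813, —, —]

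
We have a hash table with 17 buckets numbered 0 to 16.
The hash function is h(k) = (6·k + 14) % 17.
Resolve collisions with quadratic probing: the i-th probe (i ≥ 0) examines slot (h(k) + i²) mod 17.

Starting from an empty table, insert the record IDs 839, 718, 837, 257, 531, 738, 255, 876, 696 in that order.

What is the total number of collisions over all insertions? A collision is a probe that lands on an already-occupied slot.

6

Insert 839: h=16, slot 16 empty -> index 16.
Insert 718: h=4, slot 4 empty -> index 4.
Insert 837: h=4, slot 4 occupied -> index 5.
Insert 257: h=9, slot 9 empty -> index 9.
Insert 531: h=4, slots 4,5 occupied -> index 8.
Insert 738: h=5, slot 5 occupied -> index 6.
Insert 255: h=14, slot 14 empty -> index 14.
Insert 876: h=0, slot 0 empty -> index 0.
Insert 696: h=8, slots 8,9 occupied -> index 12.
Table: [876, —, —, —, 718, 837, 738, —, 531, 257, —, —, 696, —, 255, —, 839]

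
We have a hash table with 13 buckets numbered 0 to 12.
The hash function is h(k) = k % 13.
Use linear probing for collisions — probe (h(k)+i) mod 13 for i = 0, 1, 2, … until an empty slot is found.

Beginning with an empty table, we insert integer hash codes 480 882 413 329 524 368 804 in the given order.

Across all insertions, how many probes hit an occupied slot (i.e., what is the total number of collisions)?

5

480 hashes to 12; slot 12 is free -> place at 12.
882 hashes to 11; slot 11 is free -> place at 11.
413 hashes to 10; slot 10 is free -> place at 10.
329 hashes to 4; slot 4 is free -> place at 4.
524 hashes to 4; 4 taken -> place at 5.
368 hashes to 4; 4,5 taken -> place at 6.
804 hashes to 11; 11,12 taken -> place at 0.
Table: [804, -, -, -, 329, 524, 368, -, -, -, 413, 882, 480]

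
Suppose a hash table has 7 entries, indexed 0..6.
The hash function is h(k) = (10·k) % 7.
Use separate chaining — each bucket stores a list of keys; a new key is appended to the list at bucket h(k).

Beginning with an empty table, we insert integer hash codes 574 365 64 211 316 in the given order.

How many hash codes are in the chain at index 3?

574 → bucket 0
365 → bucket 3
64 → bucket 3 (collision)
211 → bucket 3 (collision)
316 → bucket 3 (collision)
Final buckets:
0: 574
1: —
2: —
3: 365 -> 64 -> 211 -> 316
4: —
5: —
6: —

4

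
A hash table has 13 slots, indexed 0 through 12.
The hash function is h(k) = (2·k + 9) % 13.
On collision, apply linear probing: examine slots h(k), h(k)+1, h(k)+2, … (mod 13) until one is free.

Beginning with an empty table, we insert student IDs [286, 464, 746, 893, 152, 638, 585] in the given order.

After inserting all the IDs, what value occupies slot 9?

Insert 286: h=9, slot 9 empty => index 9.
Insert 464: h=1, slot 1 empty => index 1.
Insert 746: h=6, slot 6 empty => index 6.
Insert 893: h=1, slot 1 occupied => index 2.
Insert 152: h=1, slots 1,2 occupied => index 3.
Insert 638: h=11, slot 11 empty => index 11.
Insert 585: h=9, slot 9 occupied => index 10.
Table: [., 464, 893, 152, ., ., 746, ., ., 286, 585, 638, .]

286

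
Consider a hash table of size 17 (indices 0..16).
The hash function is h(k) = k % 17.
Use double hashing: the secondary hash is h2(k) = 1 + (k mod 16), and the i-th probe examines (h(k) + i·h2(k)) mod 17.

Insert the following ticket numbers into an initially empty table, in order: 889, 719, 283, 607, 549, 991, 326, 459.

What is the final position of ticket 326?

889: h=5 -> slot 5
719: h=5, h2=16, probe 5,4 -> slot 4
283: h=11 -> slot 11
607: h=12 -> slot 12
549: h=5, h2=6, probe 5,11,0 -> slot 0
991: h=5, h2=16, probe 5,4,3 -> slot 3
326: h=3, h2=7, probe 3,10 -> slot 10
459: h=0, h2=12, probe 0,12,7 -> slot 7
Table: [549, _, _, 991, 719, 889, _, 459, _, _, 326, 283, 607, _, _, _, _]

10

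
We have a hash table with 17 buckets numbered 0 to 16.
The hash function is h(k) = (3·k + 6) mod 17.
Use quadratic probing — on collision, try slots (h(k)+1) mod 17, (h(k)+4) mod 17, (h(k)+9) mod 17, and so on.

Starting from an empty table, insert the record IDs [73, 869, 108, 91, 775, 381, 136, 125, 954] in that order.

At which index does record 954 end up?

73: h=4 → slot 4
869: h=12 → slot 12
108: h=7 → slot 7
91: h=7, probe 7,8 → slot 8
775: h=2 → slot 2
381: h=10 → slot 10
136: h=6 → slot 6
125: h=7, probe 7,8,11 → slot 11
954: h=12, probe 12,13 → slot 13
Table: [-, -, 775, -, 73, -, 136, 108, 91, -, 381, 125, 869, 954, -, -, -]

13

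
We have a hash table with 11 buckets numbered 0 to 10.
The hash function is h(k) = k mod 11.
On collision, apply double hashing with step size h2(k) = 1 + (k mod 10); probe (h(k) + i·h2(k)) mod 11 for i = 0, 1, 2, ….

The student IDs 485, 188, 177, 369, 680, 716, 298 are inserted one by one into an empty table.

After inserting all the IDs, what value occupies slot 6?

Insert 485: h=1, slot 1 empty => index 1.
Insert 188: h=1, h2=9, slot 1 occupied => index 10.
Insert 177: h=1, h2=8, slot 1 occupied => index 9.
Insert 369: h=6, slot 6 empty => index 6.
Insert 680: h=9, h2=1, slots 9,10 occupied => index 0.
Insert 716: h=1, h2=7, slot 1 occupied => index 8.
Insert 298: h=1, h2=9, slots 1,10,8,6 occupied => index 4.
Table: [680, 485, -, -, 298, -, 369, -, 716, 177, 188]

369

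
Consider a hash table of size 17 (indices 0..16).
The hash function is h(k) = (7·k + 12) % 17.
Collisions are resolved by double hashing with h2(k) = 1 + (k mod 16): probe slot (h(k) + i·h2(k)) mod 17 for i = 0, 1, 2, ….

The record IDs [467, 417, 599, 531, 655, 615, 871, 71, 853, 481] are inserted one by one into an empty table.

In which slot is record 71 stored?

15

467 hashes to 0; slot 0 is free -> place at 0.
417 hashes to 7; slot 7 is free -> place at 7.
599 hashes to 6; slot 6 is free -> place at 6.
531 hashes to 6, h2=4; 6 taken -> place at 10.
655 hashes to 7, h2=16; 7,6 taken -> place at 5.
615 hashes to 16; slot 16 is free -> place at 16.
871 hashes to 6, h2=8; 6 taken -> place at 14.
71 hashes to 16, h2=8; 16,7 taken -> place at 15.
853 hashes to 16, h2=6; 16,5 taken -> place at 11.
481 hashes to 13; slot 13 is free -> place at 13.
Table: [467, _, _, _, _, 655, 599, 417, _, _, 531, 853, _, 481, 871, 71, 615]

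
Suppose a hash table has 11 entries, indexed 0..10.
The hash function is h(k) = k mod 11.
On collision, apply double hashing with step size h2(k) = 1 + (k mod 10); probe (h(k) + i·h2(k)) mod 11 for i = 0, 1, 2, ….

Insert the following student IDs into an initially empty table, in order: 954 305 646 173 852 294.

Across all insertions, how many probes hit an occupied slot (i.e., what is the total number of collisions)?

4

954 hashes to 8; slot 8 is free => place at 8.
305 hashes to 8, h2=6; 8 taken => place at 3.
646 hashes to 8, h2=7; 8 taken => place at 4.
173 hashes to 8, h2=4; 8 taken => place at 1.
852 hashes to 5; slot 5 is free => place at 5.
294 hashes to 8, h2=5; 8 taken => place at 2.
Table: [-, 173, 294, 305, 646, 852, -, -, 954, -, -]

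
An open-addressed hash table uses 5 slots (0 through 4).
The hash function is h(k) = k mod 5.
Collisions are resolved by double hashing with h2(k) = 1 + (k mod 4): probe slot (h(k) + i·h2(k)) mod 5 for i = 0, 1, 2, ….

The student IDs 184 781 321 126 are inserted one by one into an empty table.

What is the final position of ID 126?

Insert 184: h=4, slot 4 empty => index 4.
Insert 781: h=1, slot 1 empty => index 1.
Insert 321: h=1, h2=2, slot 1 occupied => index 3.
Insert 126: h=1, h2=3, slots 1,4 occupied => index 2.
Table: [—, 781, 126, 321, 184]

2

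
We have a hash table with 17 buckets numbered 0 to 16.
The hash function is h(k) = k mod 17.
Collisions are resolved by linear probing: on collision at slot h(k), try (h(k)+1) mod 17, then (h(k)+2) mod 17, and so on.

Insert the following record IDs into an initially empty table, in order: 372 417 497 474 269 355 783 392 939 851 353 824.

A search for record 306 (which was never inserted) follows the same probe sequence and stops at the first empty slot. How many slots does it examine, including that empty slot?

Insert 372: h=15, slot 15 empty => index 15.
Insert 417: h=9, slot 9 empty => index 9.
Insert 497: h=4, slot 4 empty => index 4.
Insert 474: h=15, slot 15 occupied => index 16.
Insert 269: h=14, slot 14 empty => index 14.
Insert 355: h=15, slots 15,16 occupied => index 0.
Insert 783: h=1, slot 1 empty => index 1.
Insert 392: h=1, slot 1 occupied => index 2.
Insert 939: h=4, slot 4 occupied => index 5.
Insert 851: h=1, slots 1,2 occupied => index 3.
Insert 353: h=13, slot 13 empty => index 13.
Insert 824: h=8, slot 8 empty => index 8.
Table: [355, 783, 392, 851, 497, 939, _, _, 824, 417, _, _, _, 353, 269, 372, 474]
Lookup 306: h=0, probe 0,1,2,3,4,5,6 → slot 6 empty, not found.

7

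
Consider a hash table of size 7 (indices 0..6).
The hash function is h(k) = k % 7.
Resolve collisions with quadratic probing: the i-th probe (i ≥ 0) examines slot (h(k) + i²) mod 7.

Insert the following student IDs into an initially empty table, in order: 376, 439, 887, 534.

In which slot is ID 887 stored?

376 hashes to 5; slot 5 is free → place at 5.
439 hashes to 5; 5 taken → place at 6.
887 hashes to 5; 5,6 taken → place at 2.
534 hashes to 2; 2 taken → place at 3.
Table: [-, -, 887, 534, -, 376, 439]

2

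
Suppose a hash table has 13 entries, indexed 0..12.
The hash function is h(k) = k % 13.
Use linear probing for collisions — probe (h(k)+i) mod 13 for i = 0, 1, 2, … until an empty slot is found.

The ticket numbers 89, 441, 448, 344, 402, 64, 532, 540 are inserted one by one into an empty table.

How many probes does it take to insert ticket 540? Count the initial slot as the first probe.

89: h=11 => slot 11
441: h=12 => slot 12
448: h=6 => slot 6
344: h=6, probe 6,7 => slot 7
402: h=12, probe 12,0 => slot 0
64: h=12, probe 12,0,1 => slot 1
532: h=12, probe 12,0,1,2 => slot 2
540: h=7, probe 7,8 => slot 8
Table: [402, 64, 532, —, —, —, 448, 344, 540, —, —, 89, 441]

2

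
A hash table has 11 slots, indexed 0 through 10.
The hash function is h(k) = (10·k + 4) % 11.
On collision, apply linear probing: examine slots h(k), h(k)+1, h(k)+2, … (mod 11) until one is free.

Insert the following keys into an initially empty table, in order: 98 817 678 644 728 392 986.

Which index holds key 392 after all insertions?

10

Insert 98: h=5, slot 5 empty -> index 5.
Insert 817: h=1, slot 1 empty -> index 1.
Insert 678: h=8, slot 8 empty -> index 8.
Insert 644: h=9, slot 9 empty -> index 9.
Insert 728: h=2, slot 2 empty -> index 2.
Insert 392: h=8, slots 8,9 occupied -> index 10.
Insert 986: h=8, slots 8,9,10 occupied -> index 0.
Table: [986, 817, 728, ., ., 98, ., ., 678, 644, 392]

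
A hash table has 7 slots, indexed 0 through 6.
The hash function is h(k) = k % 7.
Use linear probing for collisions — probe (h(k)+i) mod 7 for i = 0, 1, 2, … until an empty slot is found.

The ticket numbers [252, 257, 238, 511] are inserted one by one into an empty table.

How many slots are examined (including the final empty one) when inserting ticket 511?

3

252: h=0 → slot 0
257: h=5 → slot 5
238: h=0, probe 0,1 → slot 1
511: h=0, probe 0,1,2 → slot 2
Table: [252, 238, 511, _, _, 257, _]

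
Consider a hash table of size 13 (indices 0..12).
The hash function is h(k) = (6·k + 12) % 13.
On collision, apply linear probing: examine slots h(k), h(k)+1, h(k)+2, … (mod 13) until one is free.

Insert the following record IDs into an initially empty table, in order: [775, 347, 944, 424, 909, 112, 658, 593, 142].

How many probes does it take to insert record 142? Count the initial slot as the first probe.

2

775: h=8 → slot 8
347: h=1 → slot 1
944: h=8, probe 8,9 → slot 9
424: h=8, probe 8,9,10 → slot 10
909: h=6 → slot 6
112: h=8, probe 8,9,10,11 → slot 11
658: h=8, probe 8,9,10,11,12 → slot 12
593: h=8, probe 8,9,10,11,12,0 → slot 0
142: h=6, probe 6,7 → slot 7
Table: [593, 347, ∅, ∅, ∅, ∅, 909, 142, 775, 944, 424, 112, 658]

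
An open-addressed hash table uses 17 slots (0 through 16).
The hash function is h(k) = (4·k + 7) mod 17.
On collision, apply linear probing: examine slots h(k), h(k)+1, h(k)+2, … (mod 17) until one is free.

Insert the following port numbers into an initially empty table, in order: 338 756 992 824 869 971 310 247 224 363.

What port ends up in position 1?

338: h=16 -> slot 16
756: h=5 -> slot 5
992: h=14 -> slot 14
824: h=5, probe 5,6 -> slot 6
869: h=15 -> slot 15
971: h=15, probe 15,16,0 -> slot 0
310: h=6, probe 6,7 -> slot 7
247: h=9 -> slot 9
224: h=2 -> slot 2
363: h=14, probe 14,15,16,0,1 -> slot 1
Table: [971, 363, 224, ∅, ∅, 756, 824, 310, ∅, 247, ∅, ∅, ∅, ∅, 992, 869, 338]

363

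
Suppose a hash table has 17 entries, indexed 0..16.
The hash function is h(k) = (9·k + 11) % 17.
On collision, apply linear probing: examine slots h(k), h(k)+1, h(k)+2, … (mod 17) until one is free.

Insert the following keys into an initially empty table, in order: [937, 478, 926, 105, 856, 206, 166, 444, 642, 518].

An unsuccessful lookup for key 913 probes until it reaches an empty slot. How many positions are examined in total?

3

Insert 937: h=12, slot 12 empty => index 12.
Insert 478: h=12, slot 12 occupied => index 13.
Insert 926: h=15, slot 15 empty => index 15.
Insert 105: h=4, slot 4 empty => index 4.
Insert 856: h=14, slot 14 empty => index 14.
Insert 206: h=12, slots 12,13,14,15 occupied => index 16.
Insert 166: h=9, slot 9 empty => index 9.
Insert 444: h=12, slots 12,13,14,15,16 occupied => index 0.
Insert 642: h=9, slot 9 occupied => index 10.
Insert 518: h=15, slots 15,16,0 occupied => index 1.
Table: [444, 518, —, —, 105, —, —, —, —, 166, 642, —, 937, 478, 856, 926, 206]
Lookup 913: h=0, probe 0,1,2 → slot 2 empty, not found.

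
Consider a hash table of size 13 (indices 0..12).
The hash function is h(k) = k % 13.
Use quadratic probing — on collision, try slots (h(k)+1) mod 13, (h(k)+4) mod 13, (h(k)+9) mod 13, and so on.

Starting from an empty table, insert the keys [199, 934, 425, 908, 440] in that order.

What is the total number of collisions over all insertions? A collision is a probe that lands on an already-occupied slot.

3

199 hashes to 4; slot 4 is free -> place at 4.
934 hashes to 11; slot 11 is free -> place at 11.
425 hashes to 9; slot 9 is free -> place at 9.
908 hashes to 11; 11 taken -> place at 12.
440 hashes to 11; 11,12 taken -> place at 2.
Table: [., ., 440, ., 199, ., ., ., ., 425, ., 934, 908]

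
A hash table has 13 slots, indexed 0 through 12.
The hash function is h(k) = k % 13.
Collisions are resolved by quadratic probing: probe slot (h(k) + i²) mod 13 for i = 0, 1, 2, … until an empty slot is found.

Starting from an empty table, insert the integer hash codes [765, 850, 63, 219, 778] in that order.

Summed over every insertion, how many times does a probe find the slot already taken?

Insert 765: h=11, slot 11 empty => index 11.
Insert 850: h=5, slot 5 empty => index 5.
Insert 63: h=11, slot 11 occupied => index 12.
Insert 219: h=11, slots 11,12 occupied => index 2.
Insert 778: h=11, slots 11,12,2 occupied => index 7.
Table: [—, —, 219, —, —, 850, —, 778, —, —, —, 765, 63]

6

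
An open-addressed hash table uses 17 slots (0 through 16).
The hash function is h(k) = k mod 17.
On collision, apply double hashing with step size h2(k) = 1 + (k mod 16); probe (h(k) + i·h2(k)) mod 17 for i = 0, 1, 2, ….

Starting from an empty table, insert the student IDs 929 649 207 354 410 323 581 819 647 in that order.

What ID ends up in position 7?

819

929: h=11 → slot 11
649: h=3 → slot 3
207: h=3, h2=16, probe 3,2 → slot 2
354: h=14 → slot 14
410: h=2, h2=11, probe 2,13 → slot 13
323: h=0 → slot 0
581: h=3, h2=6, probe 3,9 → slot 9
819: h=3, h2=4, probe 3,7 → slot 7
647: h=1 → slot 1
Table: [323, 647, 207, 649, ∅, ∅, ∅, 819, ∅, 581, ∅, 929, ∅, 410, 354, ∅, ∅]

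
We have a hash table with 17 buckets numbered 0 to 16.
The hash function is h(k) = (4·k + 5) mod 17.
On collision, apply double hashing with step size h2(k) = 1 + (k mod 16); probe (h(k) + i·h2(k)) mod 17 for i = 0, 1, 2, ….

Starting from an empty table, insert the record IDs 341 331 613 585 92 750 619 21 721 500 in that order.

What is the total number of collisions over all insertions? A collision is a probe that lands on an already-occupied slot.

7

Insert 341: h=9, slot 9 empty -> index 9.
Insert 331: h=3, slot 3 empty -> index 3.
Insert 613: h=9, h2=6, slot 9 occupied -> index 15.
Insert 585: h=16, slot 16 empty -> index 16.
Insert 92: h=16, h2=13, slot 16 occupied -> index 12.
Insert 750: h=13, slot 13 empty -> index 13.
Insert 619: h=16, h2=12, slot 16 occupied -> index 11.
Insert 21: h=4, slot 4 empty -> index 4.
Insert 721: h=16, h2=2, slot 16 occupied -> index 1.
Insert 500: h=16, h2=5, slots 16,4,9 occupied -> index 14.
Table: [., 721, ., 331, 21, ., ., ., ., 341, ., 619, 92, 750, 500, 613, 585]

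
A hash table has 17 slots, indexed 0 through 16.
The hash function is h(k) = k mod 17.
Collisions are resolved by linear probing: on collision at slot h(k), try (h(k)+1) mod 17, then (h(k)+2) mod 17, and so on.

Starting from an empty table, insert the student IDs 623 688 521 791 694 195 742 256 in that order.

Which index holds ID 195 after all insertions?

10

623: h=11 -> slot 11
688: h=8 -> slot 8
521: h=11, probe 11,12 -> slot 12
791: h=9 -> slot 9
694: h=14 -> slot 14
195: h=8, probe 8,9,10 -> slot 10
742: h=11, probe 11,12,13 -> slot 13
256: h=1 -> slot 1
Table: [_, 256, _, _, _, _, _, _, 688, 791, 195, 623, 521, 742, 694, _, _]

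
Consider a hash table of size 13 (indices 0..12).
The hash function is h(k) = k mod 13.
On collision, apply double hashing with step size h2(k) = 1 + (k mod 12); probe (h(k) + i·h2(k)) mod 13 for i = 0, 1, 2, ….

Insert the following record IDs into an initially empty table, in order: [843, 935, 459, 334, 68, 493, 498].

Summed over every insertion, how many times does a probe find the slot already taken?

3

843: h=11 -> slot 11
935: h=12 -> slot 12
459: h=4 -> slot 4
334: h=9 -> slot 9
68: h=3 -> slot 3
493: h=12, h2=2, probe 12,1 -> slot 1
498: h=4, h2=7, probe 4,11,5 -> slot 5
Table: [—, 493, —, 68, 459, 498, —, —, —, 334, —, 843, 935]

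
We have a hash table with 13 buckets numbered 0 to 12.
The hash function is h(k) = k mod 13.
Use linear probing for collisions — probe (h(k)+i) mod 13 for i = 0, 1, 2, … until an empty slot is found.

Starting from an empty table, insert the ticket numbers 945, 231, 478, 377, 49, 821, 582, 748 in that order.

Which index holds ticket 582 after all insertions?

945: h=9 -> slot 9
231: h=10 -> slot 10
478: h=10, probe 10,11 -> slot 11
377: h=0 -> slot 0
49: h=10, probe 10,11,12 -> slot 12
821: h=2 -> slot 2
582: h=10, probe 10,11,12,0,1 -> slot 1
748: h=7 -> slot 7
Table: [377, 582, 821, -, -, -, -, 748, -, 945, 231, 478, 49]

1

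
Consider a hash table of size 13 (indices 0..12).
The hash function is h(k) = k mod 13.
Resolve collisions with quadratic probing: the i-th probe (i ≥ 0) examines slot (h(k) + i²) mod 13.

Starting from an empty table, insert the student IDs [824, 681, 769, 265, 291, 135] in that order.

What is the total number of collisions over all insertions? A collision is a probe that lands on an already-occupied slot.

Insert 824: h=5, slot 5 empty → index 5.
Insert 681: h=5, slot 5 occupied → index 6.
Insert 769: h=2, slot 2 empty → index 2.
Insert 265: h=5, slots 5,6 occupied → index 9.
Insert 291: h=5, slots 5,6,9 occupied → index 1.
Insert 135: h=5, slots 5,6,9,1 occupied → index 8.
Table: [_, 291, 769, _, _, 824, 681, _, 135, 265, _, _, _]

10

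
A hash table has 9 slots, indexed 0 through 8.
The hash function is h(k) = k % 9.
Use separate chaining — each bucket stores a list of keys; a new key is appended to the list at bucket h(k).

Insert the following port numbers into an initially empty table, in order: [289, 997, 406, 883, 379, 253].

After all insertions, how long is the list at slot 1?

5

Insert 289: h=1, bucket 1 empty → new chain.
Insert 997: h=7, bucket 7 empty → new chain.
Insert 406: h=1, bucket 1 nonempty → append to chain.
Insert 883: h=1, bucket 1 nonempty → append to chain.
Insert 379: h=1, bucket 1 nonempty → append to chain.
Insert 253: h=1, bucket 1 nonempty → append to chain.
Final buckets:
0: —
1: 289 -> 406 -> 883 -> 379 -> 253
2: —
3: —
4: —
5: —
6: —
7: 997
8: —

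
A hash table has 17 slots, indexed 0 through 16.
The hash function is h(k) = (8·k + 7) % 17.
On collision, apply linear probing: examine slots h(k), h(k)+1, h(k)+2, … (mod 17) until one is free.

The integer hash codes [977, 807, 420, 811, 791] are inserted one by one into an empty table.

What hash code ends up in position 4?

Insert 977: h=3, slot 3 empty → index 3.
Insert 807: h=3, slot 3 occupied → index 4.
Insert 420: h=1, slot 1 empty → index 1.
Insert 811: h=1, slot 1 occupied → index 2.
Insert 791: h=11, slot 11 empty → index 11.
Table: [-, 420, 811, 977, 807, -, -, -, -, -, -, 791, -, -, -, -, -]

807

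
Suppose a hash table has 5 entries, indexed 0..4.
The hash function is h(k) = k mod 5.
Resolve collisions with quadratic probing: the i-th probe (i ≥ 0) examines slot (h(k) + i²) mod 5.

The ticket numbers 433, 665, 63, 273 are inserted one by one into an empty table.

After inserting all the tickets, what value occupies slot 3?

433

433: h=3 → slot 3
665: h=0 → slot 0
63: h=3, probe 3,4 → slot 4
273: h=3, probe 3,4,2 → slot 2
Table: [665, —, 273, 433, 63]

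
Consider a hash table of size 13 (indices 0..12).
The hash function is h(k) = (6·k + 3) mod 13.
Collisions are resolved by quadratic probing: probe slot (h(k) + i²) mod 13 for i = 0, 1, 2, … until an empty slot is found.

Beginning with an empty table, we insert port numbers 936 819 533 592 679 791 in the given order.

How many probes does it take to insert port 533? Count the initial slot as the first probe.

936: h=3 -> slot 3
819: h=3, probe 3,4 -> slot 4
533: h=3, probe 3,4,7 -> slot 7
592: h=6 -> slot 6
679: h=8 -> slot 8
791: h=4, probe 4,5 -> slot 5
Table: [-, -, -, 936, 819, 791, 592, 533, 679, -, -, -, -]

3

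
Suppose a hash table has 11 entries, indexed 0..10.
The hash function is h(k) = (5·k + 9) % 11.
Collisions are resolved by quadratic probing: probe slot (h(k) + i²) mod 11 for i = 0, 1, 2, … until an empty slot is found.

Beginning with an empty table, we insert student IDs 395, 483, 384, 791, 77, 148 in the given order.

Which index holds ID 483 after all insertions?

Insert 395: h=4, slot 4 empty => index 4.
Insert 483: h=4, slot 4 occupied => index 5.
Insert 384: h=4, slots 4,5 occupied => index 8.
Insert 791: h=4, slots 4,5,8 occupied => index 2.
Insert 77: h=9, slot 9 empty => index 9.
Insert 148: h=1, slot 1 empty => index 1.
Table: [—, 148, 791, —, 395, 483, —, —, 384, 77, —]

5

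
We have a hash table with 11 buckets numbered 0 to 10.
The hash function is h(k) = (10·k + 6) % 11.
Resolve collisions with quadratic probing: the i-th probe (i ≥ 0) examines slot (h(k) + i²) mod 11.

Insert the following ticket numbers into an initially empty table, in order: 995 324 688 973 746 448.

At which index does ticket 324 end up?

995: h=1 → slot 1
324: h=1, probe 1,2 → slot 2
688: h=0 → slot 0
973: h=1, probe 1,2,5 → slot 5
746: h=8 → slot 8
448: h=9 → slot 9
Table: [688, 995, 324, —, —, 973, —, —, 746, 448, —]

2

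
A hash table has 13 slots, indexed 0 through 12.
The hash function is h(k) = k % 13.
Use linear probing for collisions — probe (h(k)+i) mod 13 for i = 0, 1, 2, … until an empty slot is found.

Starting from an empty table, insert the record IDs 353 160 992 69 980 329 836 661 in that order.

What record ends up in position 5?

Insert 353: h=2, slot 2 empty -> index 2.
Insert 160: h=4, slot 4 empty -> index 4.
Insert 992: h=4, slot 4 occupied -> index 5.
Insert 69: h=4, slots 4,5 occupied -> index 6.
Insert 980: h=5, slots 5,6 occupied -> index 7.
Insert 329: h=4, slots 4,5,6,7 occupied -> index 8.
Insert 836: h=4, slots 4,5,6,7,8 occupied -> index 9.
Insert 661: h=11, slot 11 empty -> index 11.
Table: [_, _, 353, _, 160, 992, 69, 980, 329, 836, _, 661, _]

992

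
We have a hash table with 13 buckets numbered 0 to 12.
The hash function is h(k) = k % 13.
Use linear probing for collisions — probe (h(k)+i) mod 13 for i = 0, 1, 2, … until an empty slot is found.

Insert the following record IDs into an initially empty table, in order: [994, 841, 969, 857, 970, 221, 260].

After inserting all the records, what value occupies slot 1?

Insert 994: h=6, slot 6 empty → index 6.
Insert 841: h=9, slot 9 empty → index 9.
Insert 969: h=7, slot 7 empty → index 7.
Insert 857: h=12, slot 12 empty → index 12.
Insert 970: h=8, slot 8 empty → index 8.
Insert 221: h=0, slot 0 empty → index 0.
Insert 260: h=0, slot 0 occupied → index 1.
Table: [221, 260, -, -, -, -, 994, 969, 970, 841, -, -, 857]

260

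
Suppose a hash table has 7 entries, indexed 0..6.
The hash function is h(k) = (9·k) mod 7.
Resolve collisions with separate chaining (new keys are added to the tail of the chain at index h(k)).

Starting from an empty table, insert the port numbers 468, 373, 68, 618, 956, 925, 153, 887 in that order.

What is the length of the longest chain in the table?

Insert 468: h=5, bucket 5 empty -> new chain.
Insert 373: h=4, bucket 4 empty -> new chain.
Insert 68: h=3, bucket 3 empty -> new chain.
Insert 618: h=4, bucket 4 nonempty -> append to chain.
Insert 956: h=1, bucket 1 empty -> new chain.
Insert 925: h=2, bucket 2 empty -> new chain.
Insert 153: h=5, bucket 5 nonempty -> append to chain.
Insert 887: h=3, bucket 3 nonempty -> append to chain.
Final buckets:
0: —
1: 956
2: 925
3: 68 -> 887
4: 373 -> 618
5: 468 -> 153
6: —

2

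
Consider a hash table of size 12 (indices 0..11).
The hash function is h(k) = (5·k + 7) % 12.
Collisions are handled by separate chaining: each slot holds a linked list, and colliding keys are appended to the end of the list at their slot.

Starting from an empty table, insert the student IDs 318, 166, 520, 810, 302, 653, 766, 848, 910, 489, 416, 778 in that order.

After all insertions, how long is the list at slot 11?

318 → bucket 1
166 → bucket 9
520 → bucket 3
810 → bucket 1 (collision)
302 → bucket 5
653 → bucket 8
766 → bucket 9 (collision)
848 → bucket 11
910 → bucket 9 (collision)
489 → bucket 4
416 → bucket 11 (collision)
778 → bucket 9 (collision)
Final buckets:
0: _
1: 318 -> 810
2: _
3: 520
4: 489
5: 302
6: _
7: _
8: 653
9: 166 -> 766 -> 910 -> 778
10: _
11: 848 -> 416

2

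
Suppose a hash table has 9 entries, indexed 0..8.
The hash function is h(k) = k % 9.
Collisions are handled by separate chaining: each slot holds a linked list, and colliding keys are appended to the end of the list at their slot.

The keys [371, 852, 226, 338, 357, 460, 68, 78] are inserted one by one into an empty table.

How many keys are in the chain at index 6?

Insert 371: h=2, bucket 2 empty -> new chain.
Insert 852: h=6, bucket 6 empty -> new chain.
Insert 226: h=1, bucket 1 empty -> new chain.
Insert 338: h=5, bucket 5 empty -> new chain.
Insert 357: h=6, bucket 6 nonempty -> append to chain.
Insert 460: h=1, bucket 1 nonempty -> append to chain.
Insert 68: h=5, bucket 5 nonempty -> append to chain.
Insert 78: h=6, bucket 6 nonempty -> append to chain.
Final buckets:
0: .
1: 226 -> 460
2: 371
3: .
4: .
5: 338 -> 68
6: 852 -> 357 -> 78
7: .
8: .

3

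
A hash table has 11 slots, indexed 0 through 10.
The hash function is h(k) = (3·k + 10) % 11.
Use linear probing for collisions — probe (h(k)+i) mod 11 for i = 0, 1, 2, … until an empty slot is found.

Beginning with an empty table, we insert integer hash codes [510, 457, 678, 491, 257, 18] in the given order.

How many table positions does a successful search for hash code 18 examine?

5

Insert 510: h=0, slot 0 empty -> index 0.
Insert 457: h=6, slot 6 empty -> index 6.
Insert 678: h=9, slot 9 empty -> index 9.
Insert 491: h=9, slot 9 occupied -> index 10.
Insert 257: h=0, slot 0 occupied -> index 1.
Insert 18: h=9, slots 9,10,0,1 occupied -> index 2.
Table: [510, 257, 18, ∅, ∅, ∅, 457, ∅, ∅, 678, 491]
Lookup 18: h=9, probe 9,10,0,1,2 → found at 2.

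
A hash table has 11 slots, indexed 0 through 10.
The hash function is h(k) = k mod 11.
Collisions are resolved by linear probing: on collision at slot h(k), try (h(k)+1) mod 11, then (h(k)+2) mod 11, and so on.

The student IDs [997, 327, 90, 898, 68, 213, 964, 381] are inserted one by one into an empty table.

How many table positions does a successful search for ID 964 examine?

4

997: h=7 -> slot 7
327: h=8 -> slot 8
90: h=2 -> slot 2
898: h=7, probe 7,8,9 -> slot 9
68: h=2, probe 2,3 -> slot 3
213: h=4 -> slot 4
964: h=7, probe 7,8,9,10 -> slot 10
381: h=7, probe 7,8,9,10,0 -> slot 0
Table: [381, ∅, 90, 68, 213, ∅, ∅, 997, 327, 898, 964]
Lookup 964: h=7, probe 7,8,9,10 → found at 10.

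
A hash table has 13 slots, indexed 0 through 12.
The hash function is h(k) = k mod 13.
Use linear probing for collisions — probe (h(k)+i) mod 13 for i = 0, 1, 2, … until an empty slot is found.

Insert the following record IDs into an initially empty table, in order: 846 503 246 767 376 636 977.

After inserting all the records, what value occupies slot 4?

977

Insert 846: h=1, slot 1 empty → index 1.
Insert 503: h=9, slot 9 empty → index 9.
Insert 246: h=12, slot 12 empty → index 12.
Insert 767: h=0, slot 0 empty → index 0.
Insert 376: h=12, slots 12,0,1 occupied → index 2.
Insert 636: h=12, slots 12,0,1,2 occupied → index 3.
Insert 977: h=2, slots 2,3 occupied → index 4.
Table: [767, 846, 376, 636, 977, _, _, _, _, 503, _, _, 246]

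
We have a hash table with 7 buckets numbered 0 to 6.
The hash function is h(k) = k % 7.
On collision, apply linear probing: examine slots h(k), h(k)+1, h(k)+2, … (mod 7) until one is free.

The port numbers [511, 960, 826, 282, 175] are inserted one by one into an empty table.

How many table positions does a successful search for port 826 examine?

3

511: h=0 → slot 0
960: h=1 → slot 1
826: h=0, probe 0,1,2 → slot 2
282: h=2, probe 2,3 → slot 3
175: h=0, probe 0,1,2,3,4 → slot 4
Table: [511, 960, 826, 282, 175, _, _]
Lookup 826: h=0, probe 0,1,2 → found at 2.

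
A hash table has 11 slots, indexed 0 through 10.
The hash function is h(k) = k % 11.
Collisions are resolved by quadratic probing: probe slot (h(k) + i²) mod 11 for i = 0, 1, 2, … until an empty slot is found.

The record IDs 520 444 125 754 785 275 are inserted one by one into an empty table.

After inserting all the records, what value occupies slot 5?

Insert 520: h=3, slot 3 empty -> index 3.
Insert 444: h=4, slot 4 empty -> index 4.
Insert 125: h=4, slot 4 occupied -> index 5.
Insert 754: h=6, slot 6 empty -> index 6.
Insert 785: h=4, slots 4,5 occupied -> index 8.
Insert 275: h=0, slot 0 empty -> index 0.
Table: [275, ∅, ∅, 520, 444, 125, 754, ∅, 785, ∅, ∅]

125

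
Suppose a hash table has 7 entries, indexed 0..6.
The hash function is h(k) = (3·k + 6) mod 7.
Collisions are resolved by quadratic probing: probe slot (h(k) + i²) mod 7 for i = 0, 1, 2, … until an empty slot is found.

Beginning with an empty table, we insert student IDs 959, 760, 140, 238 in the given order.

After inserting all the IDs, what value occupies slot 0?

140

959 hashes to 6; slot 6 is free → place at 6.
760 hashes to 4; slot 4 is free → place at 4.
140 hashes to 6; 6 taken → place at 0.
238 hashes to 6; 6,0 taken → place at 3.
Table: [140, _, _, 238, 760, _, 959]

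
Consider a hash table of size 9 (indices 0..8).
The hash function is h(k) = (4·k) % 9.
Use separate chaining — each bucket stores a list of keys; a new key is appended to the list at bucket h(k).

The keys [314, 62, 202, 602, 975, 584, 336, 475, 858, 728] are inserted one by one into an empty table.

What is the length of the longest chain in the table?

5

314 -> bucket 5
62 -> bucket 5 (collision)
202 -> bucket 7
602 -> bucket 5 (collision)
975 -> bucket 3
584 -> bucket 5 (collision)
336 -> bucket 3 (collision)
475 -> bucket 1
858 -> bucket 3 (collision)
728 -> bucket 5 (collision)
Final buckets:
0: -
1: 475
2: -
3: 975 -> 336 -> 858
4: -
5: 314 -> 62 -> 602 -> 584 -> 728
6: -
7: 202
8: -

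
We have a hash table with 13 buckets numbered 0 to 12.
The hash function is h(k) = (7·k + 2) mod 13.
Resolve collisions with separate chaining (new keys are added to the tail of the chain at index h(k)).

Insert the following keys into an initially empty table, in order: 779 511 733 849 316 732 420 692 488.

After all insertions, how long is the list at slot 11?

779 -> bucket 8
511 -> bucket 4
733 -> bucket 11
849 -> bucket 4 (collision)
316 -> bucket 4 (collision)
732 -> bucket 4 (collision)
420 -> bucket 4 (collision)
692 -> bucket 10
488 -> bucket 12
Final buckets:
0: _
1: _
2: _
3: _
4: 511 -> 849 -> 316 -> 732 -> 420
5: _
6: _
7: _
8: 779
9: _
10: 692
11: 733
12: 488

1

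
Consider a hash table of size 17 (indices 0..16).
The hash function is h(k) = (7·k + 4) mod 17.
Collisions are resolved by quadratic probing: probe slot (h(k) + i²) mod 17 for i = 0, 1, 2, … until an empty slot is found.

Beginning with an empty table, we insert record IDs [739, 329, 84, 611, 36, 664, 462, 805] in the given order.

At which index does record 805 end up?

13

739 hashes to 9; slot 9 is free → place at 9.
329 hashes to 12; slot 12 is free → place at 12.
84 hashes to 14; slot 14 is free → place at 14.
611 hashes to 14; 14 taken → place at 15.
36 hashes to 1; slot 1 is free → place at 1.
664 hashes to 11; slot 11 is free → place at 11.
462 hashes to 8; slot 8 is free → place at 8.
805 hashes to 12; 12 taken → place at 13.
Table: [-, 36, -, -, -, -, -, -, 462, 739, -, 664, 329, 805, 84, 611, -]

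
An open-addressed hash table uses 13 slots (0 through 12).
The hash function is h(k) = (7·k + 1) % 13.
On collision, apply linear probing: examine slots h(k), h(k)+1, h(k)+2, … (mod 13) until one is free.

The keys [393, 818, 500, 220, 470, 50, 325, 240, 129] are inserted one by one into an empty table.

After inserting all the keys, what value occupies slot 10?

393 hashes to 9; slot 9 is free → place at 9.
818 hashes to 7; slot 7 is free → place at 7.
500 hashes to 4; slot 4 is free → place at 4.
220 hashes to 7; 7 taken → place at 8.
470 hashes to 2; slot 2 is free → place at 2.
50 hashes to 0; slot 0 is free → place at 0.
325 hashes to 1; slot 1 is free → place at 1.
240 hashes to 4; 4 taken → place at 5.
129 hashes to 7; 7,8,9 taken → place at 10.
Table: [50, 325, 470, ∅, 500, 240, ∅, 818, 220, 393, 129, ∅, ∅]

129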